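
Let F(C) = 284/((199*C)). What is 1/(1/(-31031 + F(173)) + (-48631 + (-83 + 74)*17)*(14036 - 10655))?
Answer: -1068303953/176204669485931339 ≈ -6.0629e-9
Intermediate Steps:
F(C) = 284/(199*C) (F(C) = 284*(1/(199*C)) = 284/(199*C))
1/(1/(-31031 + F(173)) + (-48631 + (-83 + 74)*17)*(14036 - 10655)) = 1/(1/(-31031 + (284/199)/173) + (-48631 + (-83 + 74)*17)*(14036 - 10655)) = 1/(1/(-31031 + (284/199)*(1/173)) + (-48631 - 9*17)*3381) = 1/(1/(-31031 + 284/34427) + (-48631 - 153)*3381) = 1/(1/(-1068303953/34427) - 48784*3381) = 1/(-34427/1068303953 - 164938704) = 1/(-176204669485931339/1068303953) = -1068303953/176204669485931339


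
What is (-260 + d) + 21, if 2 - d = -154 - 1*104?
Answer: 21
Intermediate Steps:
d = 260 (d = 2 - (-154 - 1*104) = 2 - (-154 - 104) = 2 - 1*(-258) = 2 + 258 = 260)
(-260 + d) + 21 = (-260 + 260) + 21 = 0 + 21 = 21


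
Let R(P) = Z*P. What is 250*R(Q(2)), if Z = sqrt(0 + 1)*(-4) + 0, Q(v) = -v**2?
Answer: 4000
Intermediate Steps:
Z = -4 (Z = sqrt(1)*(-4) + 0 = 1*(-4) + 0 = -4 + 0 = -4)
R(P) = -4*P
250*R(Q(2)) = 250*(-(-4)*2**2) = 250*(-(-4)*4) = 250*(-4*(-4)) = 250*16 = 4000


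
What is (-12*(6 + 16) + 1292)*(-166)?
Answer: -170648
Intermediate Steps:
(-12*(6 + 16) + 1292)*(-166) = (-12*22 + 1292)*(-166) = (-264 + 1292)*(-166) = 1028*(-166) = -170648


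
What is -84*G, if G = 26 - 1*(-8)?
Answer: -2856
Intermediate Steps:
G = 34 (G = 26 + 8 = 34)
-84*G = -84*34 = -2856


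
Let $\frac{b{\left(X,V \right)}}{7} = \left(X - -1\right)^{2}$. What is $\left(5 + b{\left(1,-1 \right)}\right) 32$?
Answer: $1056$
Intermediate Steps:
$b{\left(X,V \right)} = 7 \left(1 + X\right)^{2}$ ($b{\left(X,V \right)} = 7 \left(X - -1\right)^{2} = 7 \left(X + 1\right)^{2} = 7 \left(1 + X\right)^{2}$)
$\left(5 + b{\left(1,-1 \right)}\right) 32 = \left(5 + 7 \left(1 + 1\right)^{2}\right) 32 = \left(5 + 7 \cdot 2^{2}\right) 32 = \left(5 + 7 \cdot 4\right) 32 = \left(5 + 28\right) 32 = 33 \cdot 32 = 1056$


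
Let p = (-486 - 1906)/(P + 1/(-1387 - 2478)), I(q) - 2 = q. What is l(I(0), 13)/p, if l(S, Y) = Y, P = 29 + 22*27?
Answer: -1203947/355580 ≈ -3.3859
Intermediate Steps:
P = 623 (P = 29 + 594 = 623)
I(q) = 2 + q
p = -4622540/1203947 (p = (-486 - 1906)/(623 + 1/(-1387 - 2478)) = -2392/(623 + 1/(-3865)) = -2392/(623 - 1/3865) = -2392/2407894/3865 = -2392*3865/2407894 = -4622540/1203947 ≈ -3.8395)
l(I(0), 13)/p = 13/(-4622540/1203947) = 13*(-1203947/4622540) = -1203947/355580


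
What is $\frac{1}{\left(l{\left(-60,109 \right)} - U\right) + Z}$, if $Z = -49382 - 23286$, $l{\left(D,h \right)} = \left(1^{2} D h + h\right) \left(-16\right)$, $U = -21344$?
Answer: $\frac{1}{51572} \approx 1.939 \cdot 10^{-5}$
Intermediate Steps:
$l{\left(D,h \right)} = - 16 h - 16 D h$ ($l{\left(D,h \right)} = \left(1 D h + h\right) \left(-16\right) = \left(D h + h\right) \left(-16\right) = \left(h + D h\right) \left(-16\right) = - 16 h - 16 D h$)
$Z = -72668$ ($Z = -49382 - 23286 = -72668$)
$\frac{1}{\left(l{\left(-60,109 \right)} - U\right) + Z} = \frac{1}{\left(\left(-16\right) 109 \left(1 - 60\right) - -21344\right) - 72668} = \frac{1}{\left(\left(-16\right) 109 \left(-59\right) + 21344\right) - 72668} = \frac{1}{\left(102896 + 21344\right) - 72668} = \frac{1}{124240 - 72668} = \frac{1}{51572}$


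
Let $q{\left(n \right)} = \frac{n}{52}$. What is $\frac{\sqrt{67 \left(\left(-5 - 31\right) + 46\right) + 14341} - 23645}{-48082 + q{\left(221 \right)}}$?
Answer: $\frac{94580}{192311} - \frac{4 \sqrt{15011}}{192311} \approx 0.48926$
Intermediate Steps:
$q{\left(n \right)} = \frac{n}{52}$ ($q{\left(n \right)} = n \frac{1}{52} = \frac{n}{52}$)
$\frac{\sqrt{67 \left(\left(-5 - 31\right) + 46\right) + 14341} - 23645}{-48082 + q{\left(221 \right)}} = \frac{\sqrt{67 \left(\left(-5 - 31\right) + 46\right) + 14341} - 23645}{-48082 + \frac{1}{52} \cdot 221} = \frac{\sqrt{67 \left(\left(-5 - 31\right) + 46\right) + 14341} - 23645}{-48082 + \frac{17}{4}} = \frac{\sqrt{67 \left(-36 + 46\right) + 14341} - 23645}{- \frac{192311}{4}} = \left(\sqrt{67 \cdot 10 + 14341} - 23645\right) \left(- \frac{4}{192311}\right) = \left(\sqrt{670 + 14341} - 23645\right) \left(- \frac{4}{192311}\right) = \left(\sqrt{15011} - 23645\right) \left(- \frac{4}{192311}\right) = \left(-23645 + \sqrt{15011}\right) \left(- \frac{4}{192311}\right) = \frac{94580}{192311} - \frac{4 \sqrt{15011}}{192311}$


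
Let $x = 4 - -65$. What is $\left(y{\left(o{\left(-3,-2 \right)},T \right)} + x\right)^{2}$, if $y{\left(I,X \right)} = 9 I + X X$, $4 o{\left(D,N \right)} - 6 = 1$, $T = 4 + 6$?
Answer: $\frac{546121}{16} \approx 34133.0$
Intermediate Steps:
$T = 10$
$x = 69$ ($x = 4 + 65 = 69$)
$o{\left(D,N \right)} = \frac{7}{4}$ ($o{\left(D,N \right)} = \frac{3}{2} + \frac{1}{4} \cdot 1 = \frac{3}{2} + \frac{1}{4} = \frac{7}{4}$)
$y{\left(I,X \right)} = X^{2} + 9 I$ ($y{\left(I,X \right)} = 9 I + X^{2} = X^{2} + 9 I$)
$\left(y{\left(o{\left(-3,-2 \right)},T \right)} + x\right)^{2} = \left(\left(10^{2} + 9 \cdot \frac{7}{4}\right) + 69\right)^{2} = \left(\left(100 + \frac{63}{4}\right) + 69\right)^{2} = \left(\frac{463}{4} + 69\right)^{2} = \left(\frac{739}{4}\right)^{2} = \frac{546121}{16}$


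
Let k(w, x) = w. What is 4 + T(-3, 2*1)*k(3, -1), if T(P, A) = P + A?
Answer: 1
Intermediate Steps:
T(P, A) = A + P
4 + T(-3, 2*1)*k(3, -1) = 4 + (2*1 - 3)*3 = 4 + (2 - 3)*3 = 4 - 1*3 = 4 - 3 = 1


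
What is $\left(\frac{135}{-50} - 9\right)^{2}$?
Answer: $\frac{13689}{100} \approx 136.89$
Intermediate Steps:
$\left(\frac{135}{-50} - 9\right)^{2} = \left(135 \left(- \frac{1}{50}\right) - 9\right)^{2} = \left(- \frac{27}{10} - 9\right)^{2} = \left(- \frac{117}{10}\right)^{2} = \frac{13689}{100}$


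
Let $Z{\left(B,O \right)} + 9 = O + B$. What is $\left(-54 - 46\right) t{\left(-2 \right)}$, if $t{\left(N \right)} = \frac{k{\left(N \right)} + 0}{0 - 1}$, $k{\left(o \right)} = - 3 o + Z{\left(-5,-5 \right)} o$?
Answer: $4400$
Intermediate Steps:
$Z{\left(B,O \right)} = -9 + B + O$ ($Z{\left(B,O \right)} = -9 + \left(O + B\right) = -9 + \left(B + O\right) = -9 + B + O$)
$k{\left(o \right)} = - 22 o$ ($k{\left(o \right)} = - 3 o + \left(-9 - 5 - 5\right) o = - 3 o - 19 o = - 22 o$)
$t{\left(N \right)} = 22 N$ ($t{\left(N \right)} = \frac{- 22 N + 0}{0 - 1} = \frac{\left(-22\right) N}{-1} = - 22 N \left(-1\right) = 22 N$)
$\left(-54 - 46\right) t{\left(-2 \right)} = \left(-54 - 46\right) 22 \left(-2\right) = \left(-54 - 46\right) \left(-44\right) = \left(-100\right) \left(-44\right) = 4400$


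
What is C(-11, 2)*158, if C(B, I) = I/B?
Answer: -316/11 ≈ -28.727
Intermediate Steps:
C(-11, 2)*158 = (2/(-11))*158 = (2*(-1/11))*158 = -2/11*158 = -316/11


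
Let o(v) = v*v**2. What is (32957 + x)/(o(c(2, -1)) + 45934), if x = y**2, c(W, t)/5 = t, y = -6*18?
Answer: 44621/45809 ≈ 0.97407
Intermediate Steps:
y = -108
c(W, t) = 5*t
o(v) = v**3
x = 11664 (x = (-108)**2 = 11664)
(32957 + x)/(o(c(2, -1)) + 45934) = (32957 + 11664)/((5*(-1))**3 + 45934) = 44621/((-5)**3 + 45934) = 44621/(-125 + 45934) = 44621/45809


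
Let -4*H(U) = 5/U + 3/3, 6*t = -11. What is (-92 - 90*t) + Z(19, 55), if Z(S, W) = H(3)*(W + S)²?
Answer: -10733/3 ≈ -3577.7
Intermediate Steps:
t = -11/6 (t = (⅙)*(-11) = -11/6 ≈ -1.8333)
H(U) = -¼ - 5/(4*U) (H(U) = -(5/U + 3/3)/4 = -(5/U + 3*(⅓))/4 = -(5/U + 1)/4 = -(1 + 5/U)/4 = -¼ - 5/(4*U))
Z(S, W) = -2*(S + W)²/3 (Z(S, W) = ((¼)*(-5 - 1*3)/3)*(W + S)² = ((¼)*(⅓)*(-5 - 3))*(S + W)² = ((¼)*(⅓)*(-8))*(S + W)² = -2*(S + W)²/3)
(-92 - 90*t) + Z(19, 55) = (-92 - 90*(-11/6)) - 2*(19 + 55)²/3 = (-92 + 165) - ⅔*74² = 73 - ⅔*5476 = 73 - 10952/3 = -10733/3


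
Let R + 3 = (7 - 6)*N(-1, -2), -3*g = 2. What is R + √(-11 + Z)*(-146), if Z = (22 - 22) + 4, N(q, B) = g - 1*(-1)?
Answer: -8/3 - 146*I*√7 ≈ -2.6667 - 386.28*I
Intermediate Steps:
g = -⅔ (g = -⅓*2 = -⅔ ≈ -0.66667)
N(q, B) = ⅓ (N(q, B) = -⅔ - 1*(-1) = -⅔ + 1 = ⅓)
R = -8/3 (R = -3 + (7 - 6)*(⅓) = -3 + 1*(⅓) = -3 + ⅓ = -8/3 ≈ -2.6667)
Z = 4 (Z = 0 + 4 = 4)
R + √(-11 + Z)*(-146) = -8/3 + √(-11 + 4)*(-146) = -8/3 + √(-7)*(-146) = -8/3 + (I*√7)*(-146) = -8/3 - 146*I*√7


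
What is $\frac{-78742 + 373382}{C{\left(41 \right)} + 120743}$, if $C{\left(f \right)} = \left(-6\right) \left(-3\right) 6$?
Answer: $\frac{294640}{120851} \approx 2.438$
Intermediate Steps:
$C{\left(f \right)} = 108$ ($C{\left(f \right)} = 18 \cdot 6 = 108$)
$\frac{-78742 + 373382}{C{\left(41 \right)} + 120743} = \frac{-78742 + 373382}{108 + 120743} = \frac{294640}{120851}$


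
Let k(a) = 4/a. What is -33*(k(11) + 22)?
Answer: -738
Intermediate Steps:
-33*(k(11) + 22) = -33*(4/11 + 22) = -33*246/11 = -738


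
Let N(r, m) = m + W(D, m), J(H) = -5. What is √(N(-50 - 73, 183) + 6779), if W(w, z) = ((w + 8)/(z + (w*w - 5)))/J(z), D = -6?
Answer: √1992697915/535 ≈ 83.439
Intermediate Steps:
W(w, z) = -(8 + w)/(5*(-5 + z + w²)) (W(w, z) = ((w + 8)/(z + (w*w - 5)))/(-5) = ((8 + w)/(z + (w² - 5)))*(-⅕) = ((8 + w)/(z + (-5 + w²)))*(-⅕) = ((8 + w)/(-5 + z + w²))*(-⅕) = -(8 + w)/(5*(-5 + z + w²)))
N(r, m) = m - 2/(5*(31 + m)) (N(r, m) = m + (-8 - 1*(-6))/(5*(-5 + m + (-6)²)) = m + (-8 + 6)/(5*(-5 + m + 36)) = m + (⅕)*(-2)/(31 + m) = m - 2/(5*(31 + m)))
√(N(-50 - 73, 183) + 6779) = √((-⅖ + 183*(31 + 183))/(31 + 183) + 6779) = √((-⅖ + 183*214)/214 + 6779) = √((-⅖ + 39162)/214 + 6779) = √((1/214)*(195808/5) + 6779) = √(97904/535 + 6779) = √(3724669/535) = √1992697915/535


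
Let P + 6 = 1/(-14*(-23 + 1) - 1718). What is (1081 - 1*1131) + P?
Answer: -78961/1410 ≈ -56.001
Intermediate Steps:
P = -8461/1410 (P = -6 + 1/(-14*(-23 + 1) - 1718) = -6 + 1/(-14*(-22) - 1718) = -6 + 1/(308 - 1718) = -6 + 1/(-1410) = -6 - 1/1410 = -8461/1410 ≈ -6.0007)
(1081 - 1*1131) + P = (1081 - 1*1131) - 8461/1410 = (1081 - 1131) - 8461/1410 = -50 - 8461/1410 = -78961/1410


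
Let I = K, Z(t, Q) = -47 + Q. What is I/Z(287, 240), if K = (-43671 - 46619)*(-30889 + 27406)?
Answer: 314480070/193 ≈ 1.6294e+6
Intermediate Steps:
K = 314480070 (K = -90290*(-3483) = 314480070)
I = 314480070
I/Z(287, 240) = 314480070/(-47 + 240) = 314480070/193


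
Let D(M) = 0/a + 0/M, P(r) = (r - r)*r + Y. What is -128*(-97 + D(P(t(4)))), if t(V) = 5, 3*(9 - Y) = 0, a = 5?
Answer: 12416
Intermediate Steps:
Y = 9 (Y = 9 - 1/3*0 = 9 + 0 = 9)
P(r) = 9 (P(r) = (r - r)*r + 9 = 0*r + 9 = 0 + 9 = 9)
D(M) = 0 (D(M) = 0/5 + 0/M = 0*(1/5) + 0 = 0 + 0 = 0)
-128*(-97 + D(P(t(4)))) = -128*(-97 + 0) = -128*(-97) = 12416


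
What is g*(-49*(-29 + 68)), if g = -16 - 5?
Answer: 40131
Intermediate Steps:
g = -21
g*(-49*(-29 + 68)) = -(-1029)*(-29 + 68) = -(-1029)*39 = -21*(-1911) = 40131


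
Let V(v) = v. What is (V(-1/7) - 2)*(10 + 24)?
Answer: -510/7 ≈ -72.857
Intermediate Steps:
(V(-1/7) - 2)*(10 + 24) = (-1/7 - 2)*(10 + 24) = (-1*1/7 - 2)*34 = (-1/7 - 2)*34 = -15/7*34 = -510/7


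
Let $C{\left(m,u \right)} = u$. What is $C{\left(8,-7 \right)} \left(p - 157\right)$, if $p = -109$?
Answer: $1862$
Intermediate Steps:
$C{\left(8,-7 \right)} \left(p - 157\right) = - 7 \left(-109 - 157\right) = \left(-7\right) \left(-266\right) = 1862$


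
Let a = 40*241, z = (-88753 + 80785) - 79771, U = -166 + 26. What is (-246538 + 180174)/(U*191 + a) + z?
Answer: -375067634/4275 ≈ -87735.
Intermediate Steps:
U = -140
z = -87739 (z = -7968 - 79771 = -87739)
a = 9640
(-246538 + 180174)/(U*191 + a) + z = (-246538 + 180174)/(-140*191 + 9640) - 87739 = -66364/(-26740 + 9640) - 87739 = -66364/(-17100) - 87739 = -66364*(-1/17100) - 87739 = 16591/4275 - 87739 = -375067634/4275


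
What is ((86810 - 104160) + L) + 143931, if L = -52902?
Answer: 73679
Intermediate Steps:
((86810 - 104160) + L) + 143931 = ((86810 - 104160) - 52902) + 143931 = (-17350 - 52902) + 143931 = -70252 + 143931 = 73679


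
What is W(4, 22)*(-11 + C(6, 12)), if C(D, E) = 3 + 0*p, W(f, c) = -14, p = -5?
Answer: 112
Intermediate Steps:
C(D, E) = 3 (C(D, E) = 3 + 0*(-5) = 3 + 0 = 3)
W(4, 22)*(-11 + C(6, 12)) = -14*(-11 + 3) = -14*(-8) = 112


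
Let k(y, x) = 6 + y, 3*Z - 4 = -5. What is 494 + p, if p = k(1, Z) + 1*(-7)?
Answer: 494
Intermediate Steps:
Z = -1/3 (Z = 4/3 + (1/3)*(-5) = 4/3 - 5/3 = -1/3 ≈ -0.33333)
p = 0 (p = (6 + 1) + 1*(-7) = 7 - 7 = 0)
494 + p = 494 + 0 = 494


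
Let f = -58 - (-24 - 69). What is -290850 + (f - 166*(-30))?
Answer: -285835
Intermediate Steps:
f = 35 (f = -58 - 1*(-93) = -58 + 93 = 35)
-290850 + (f - 166*(-30)) = -290850 + (35 - 166*(-30)) = -290850 + (35 + 4980) = -290850 + 5015 = -285835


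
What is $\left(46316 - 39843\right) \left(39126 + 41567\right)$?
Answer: $522325789$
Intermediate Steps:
$\left(46316 - 39843\right) \left(39126 + 41567\right) = 6473 \cdot 80693 = 522325789$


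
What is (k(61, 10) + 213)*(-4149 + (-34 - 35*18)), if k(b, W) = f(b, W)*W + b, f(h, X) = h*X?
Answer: -30678062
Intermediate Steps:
f(h, X) = X*h
k(b, W) = b + b*W**2 (k(b, W) = (W*b)*W + b = b*W**2 + b = b + b*W**2)
(k(61, 10) + 213)*(-4149 + (-34 - 35*18)) = (61*(1 + 10**2) + 213)*(-4149 + (-34 - 35*18)) = (61*(1 + 100) + 213)*(-4149 + (-34 - 630)) = (61*101 + 213)*(-4149 - 664) = (6161 + 213)*(-4813) = 6374*(-4813) = -30678062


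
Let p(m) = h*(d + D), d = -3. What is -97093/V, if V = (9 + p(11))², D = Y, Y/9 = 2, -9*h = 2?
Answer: -873837/289 ≈ -3023.7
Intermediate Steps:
h = -2/9 (h = -⅑*2 = -2/9 ≈ -0.22222)
Y = 18 (Y = 9*2 = 18)
D = 18
p(m) = -10/3 (p(m) = -2*(-3 + 18)/9 = -2/9*15 = -10/3)
V = 289/9 (V = (9 - 10/3)² = (17/3)² = 289/9 ≈ 32.111)
-97093/V = -97093/289/9 = -97093*9/289 = -873837/289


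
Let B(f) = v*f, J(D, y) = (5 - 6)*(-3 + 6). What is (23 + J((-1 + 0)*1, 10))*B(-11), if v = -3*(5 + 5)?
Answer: 6600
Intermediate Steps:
v = -30 (v = -3*10 = -30)
J(D, y) = -3 (J(D, y) = -1*3 = -3)
B(f) = -30*f
(23 + J((-1 + 0)*1, 10))*B(-11) = (23 - 3)*(-30*(-11)) = 20*330 = 6600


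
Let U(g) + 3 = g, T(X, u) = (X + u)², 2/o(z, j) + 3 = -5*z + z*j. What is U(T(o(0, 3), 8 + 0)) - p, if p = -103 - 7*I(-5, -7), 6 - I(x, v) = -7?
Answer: 2203/9 ≈ 244.78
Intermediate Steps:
I(x, v) = 13 (I(x, v) = 6 - 1*(-7) = 6 + 7 = 13)
o(z, j) = 2/(-3 - 5*z + j*z) (o(z, j) = 2/(-3 + (-5*z + z*j)) = 2/(-3 + (-5*z + j*z)) = 2/(-3 - 5*z + j*z))
p = -194 (p = -103 - 7*13 = -103 - 91 = -194)
U(g) = -3 + g
U(T(o(0, 3), 8 + 0)) - p = (-3 + (2/(-3 - 5*0 + 3*0) + (8 + 0))²) - 1*(-194) = (-3 + (2/(-3 + 0 + 0) + 8)²) + 194 = (-3 + (2/(-3) + 8)²) + 194 = (-3 + (2*(-⅓) + 8)²) + 194 = (-3 + (-⅔ + 8)²) + 194 = (-3 + (22/3)²) + 194 = (-3 + 484/9) + 194 = 457/9 + 194 = 2203/9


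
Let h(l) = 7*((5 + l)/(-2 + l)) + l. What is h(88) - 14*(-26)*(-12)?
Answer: -367429/86 ≈ -4272.4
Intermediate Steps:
h(l) = l + 7*(5 + l)/(-2 + l) (h(l) = 7*((5 + l)/(-2 + l)) + l = 7*(5 + l)/(-2 + l) + l = l + 7*(5 + l)/(-2 + l))
h(88) - 14*(-26)*(-12) = (35 + 88² + 5*88)/(-2 + 88) - 14*(-26)*(-12) = (35 + 7744 + 440)/86 - (-364)*(-12) = (1/86)*8219 - 1*4368 = 8219/86 - 4368 = -367429/86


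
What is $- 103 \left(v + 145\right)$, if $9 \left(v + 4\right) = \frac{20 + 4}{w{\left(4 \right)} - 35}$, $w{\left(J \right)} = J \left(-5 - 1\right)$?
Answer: $- \frac{2569747}{177} \approx -14518.0$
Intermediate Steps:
$w{\left(J \right)} = - 6 J$ ($w{\left(J \right)} = J \left(-6\right) = - 6 J$)
$v = - \frac{716}{177}$ ($v = -4 + \frac{\left(20 + 4\right) \frac{1}{\left(-6\right) 4 - 35}}{9} = -4 + \frac{24 \frac{1}{-24 - 35}}{9} = -4 + \frac{24 \frac{1}{-59}}{9} = -4 + \frac{24 \left(- \frac{1}{59}\right)}{9} = -4 + \frac{1}{9} \left(- \frac{24}{59}\right) = -4 - \frac{8}{177} = - \frac{716}{177} \approx -4.0452$)
$- 103 \left(v + 145\right) = - 103 \left(- \frac{716}{177} + 145\right) = \left(-103\right) \frac{24949}{177} = - \frac{2569747}{177}$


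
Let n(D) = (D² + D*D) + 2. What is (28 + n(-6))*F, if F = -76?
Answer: -7752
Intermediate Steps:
n(D) = 2 + 2*D² (n(D) = (D² + D²) + 2 = 2*D² + 2 = 2 + 2*D²)
(28 + n(-6))*F = (28 + (2 + 2*(-6)²))*(-76) = (28 + (2 + 2*36))*(-76) = (28 + (2 + 72))*(-76) = (28 + 74)*(-76) = 102*(-76) = -7752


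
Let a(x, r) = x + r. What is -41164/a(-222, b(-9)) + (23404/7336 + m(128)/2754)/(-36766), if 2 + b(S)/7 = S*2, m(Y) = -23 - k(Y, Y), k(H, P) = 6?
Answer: 955513664936531/8402881396014 ≈ 113.71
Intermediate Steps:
m(Y) = -29 (m(Y) = -23 - 1*6 = -23 - 6 = -29)
b(S) = -14 + 14*S (b(S) = -14 + 7*(S*2) = -14 + 7*(2*S) = -14 + 14*S)
a(x, r) = r + x
-41164/a(-222, b(-9)) + (23404/7336 + m(128)/2754)/(-36766) = -41164/((-14 + 14*(-9)) - 222) + (23404/7336 - 29/2754)/(-36766) = -41164/((-14 - 126) - 222) + (23404*(1/7336) - 29*1/2754)*(-1/36766) = -41164/(-140 - 222) + (5851/1834 - 29/2754)*(-1/36766) = -41164/(-362) + (4015117/1262709)*(-1/36766) = -41164*(-1/362) - 4015117/46424759094 = 20582/181 - 4015117/46424759094 = 955513664936531/8402881396014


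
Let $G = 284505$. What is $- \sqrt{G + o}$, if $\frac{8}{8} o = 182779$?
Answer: $- 2 \sqrt{116821} \approx -683.58$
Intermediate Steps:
$o = 182779$
$- \sqrt{G + o} = - \sqrt{284505 + 182779} = - \sqrt{467284} = - 2 \sqrt{116821}$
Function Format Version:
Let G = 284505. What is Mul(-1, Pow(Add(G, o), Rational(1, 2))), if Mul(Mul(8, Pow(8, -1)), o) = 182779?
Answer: Mul(-2, Pow(116821, Rational(1, 2))) ≈ -683.58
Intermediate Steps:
o = 182779
Mul(-1, Pow(Add(G, o), Rational(1, 2))) = Mul(-1, Pow(Add(284505, 182779), Rational(1, 2))) = Mul(-1, Pow(467284, Rational(1, 2))) = Mul(-1, Mul(2, Pow(116821, Rational(1, 2)))) = Mul(-2, Pow(116821, Rational(1, 2)))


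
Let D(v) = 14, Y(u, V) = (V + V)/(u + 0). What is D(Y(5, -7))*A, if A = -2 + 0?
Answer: -28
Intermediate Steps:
Y(u, V) = 2*V/u (Y(u, V) = (2*V)/u = 2*V/u)
A = -2
D(Y(5, -7))*A = 14*(-2) = -28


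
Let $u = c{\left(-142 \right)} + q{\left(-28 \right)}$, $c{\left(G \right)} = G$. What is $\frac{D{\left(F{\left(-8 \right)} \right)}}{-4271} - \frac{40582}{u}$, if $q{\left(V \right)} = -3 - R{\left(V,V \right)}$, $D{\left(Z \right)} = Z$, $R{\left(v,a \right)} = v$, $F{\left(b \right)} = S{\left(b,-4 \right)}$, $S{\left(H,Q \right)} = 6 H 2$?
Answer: $\frac{173336954}{499707} \approx 346.88$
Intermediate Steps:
$S{\left(H,Q \right)} = 12 H$
$F{\left(b \right)} = 12 b$
$q{\left(V \right)} = -3 - V$
$u = -117$ ($u = -142 - -25 = -142 + \left(-3 + 28\right) = -142 + 25 = -117$)
$\frac{D{\left(F{\left(-8 \right)} \right)}}{-4271} - \frac{40582}{u} = \frac{12 \left(-8\right)}{-4271} - \frac{40582}{-117} = \left(-96\right) \left(- \frac{1}{4271}\right) - - \frac{40582}{117} = \frac{96}{4271} + \frac{40582}{117} = \frac{173336954}{499707}$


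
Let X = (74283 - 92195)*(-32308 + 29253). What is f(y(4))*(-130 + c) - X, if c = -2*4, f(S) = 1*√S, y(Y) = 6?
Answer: -54721160 - 138*√6 ≈ -5.4721e+7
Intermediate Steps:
f(S) = √S
X = 54721160 (X = -17912*(-3055) = 54721160)
c = -8 (c = -1*8 = -8)
f(y(4))*(-130 + c) - X = √6*(-130 - 8) - 1*54721160 = √6*(-138) - 54721160 = -138*√6 - 54721160 = -54721160 - 138*√6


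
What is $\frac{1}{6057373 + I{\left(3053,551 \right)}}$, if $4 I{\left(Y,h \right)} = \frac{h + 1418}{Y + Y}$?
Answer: $\frac{24424}{147945280121} \approx 1.6509 \cdot 10^{-7}$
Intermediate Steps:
$I{\left(Y,h \right)} = \frac{1418 + h}{8 Y}$ ($I{\left(Y,h \right)} = \frac{\left(h + 1418\right) \frac{1}{Y + Y}}{4} = \frac{\left(1418 + h\right) \frac{1}{2 Y}}{4} = \frac{\frac{1}{2} \frac{1}{Y} \left(1418 + h\right)}{4} = \frac{1418 + h}{8 Y}$)
$\frac{1}{6057373 + I{\left(3053,551 \right)}} = \frac{1}{6057373 + \frac{1418 + 551}{8 \cdot 3053}} = \frac{1}{6057373 + \frac{1}{8} \cdot \frac{1}{3053} \cdot 1969} = \frac{1}{6057373 + \frac{1969}{24424}} = \frac{1}{\frac{147945280121}{24424}} = \frac{24424}{147945280121}$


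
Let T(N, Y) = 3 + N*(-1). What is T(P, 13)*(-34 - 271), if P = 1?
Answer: -610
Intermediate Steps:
T(N, Y) = 3 - N
T(P, 13)*(-34 - 271) = (3 - 1*1)*(-34 - 271) = (3 - 1)*(-305) = 2*(-305) = -610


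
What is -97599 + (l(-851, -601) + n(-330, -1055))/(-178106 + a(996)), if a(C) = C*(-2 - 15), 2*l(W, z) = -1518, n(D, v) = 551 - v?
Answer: -19035514609/195038 ≈ -97599.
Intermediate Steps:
l(W, z) = -759 (l(W, z) = (1/2)*(-1518) = -759)
a(C) = -17*C (a(C) = C*(-17) = -17*C)
-97599 + (l(-851, -601) + n(-330, -1055))/(-178106 + a(996)) = -97599 + (-759 + (551 - 1*(-1055)))/(-178106 - 17*996) = -97599 + (-759 + (551 + 1055))/(-178106 - 16932) = -97599 + (-759 + 1606)/(-195038) = -97599 + 847*(-1/195038) = -97599 - 847/195038 = -19035514609/195038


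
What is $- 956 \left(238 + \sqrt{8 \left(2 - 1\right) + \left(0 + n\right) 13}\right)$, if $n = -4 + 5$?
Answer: $-227528 - 956 \sqrt{21} \approx -2.3191 \cdot 10^{5}$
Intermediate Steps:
$n = 1$
$- 956 \left(238 + \sqrt{8 \left(2 - 1\right) + \left(0 + n\right) 13}\right) = - 956 \left(238 + \sqrt{8 \left(2 - 1\right) + \left(0 + 1\right) 13}\right) = - 956 \left(238 + \sqrt{8 \cdot 1 + 1 \cdot 13}\right) = - 956 \left(238 + \sqrt{8 + 13}\right) = - 956 \left(238 + \sqrt{21}\right) = -227528 - 956 \sqrt{21}$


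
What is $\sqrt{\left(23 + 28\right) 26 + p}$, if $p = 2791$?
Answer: $\sqrt{4117} \approx 64.164$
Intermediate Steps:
$\sqrt{\left(23 + 28\right) 26 + p} = \sqrt{\left(23 + 28\right) 26 + 2791} = \sqrt{51 \cdot 26 + 2791} = \sqrt{1326 + 2791} = \sqrt{4117}$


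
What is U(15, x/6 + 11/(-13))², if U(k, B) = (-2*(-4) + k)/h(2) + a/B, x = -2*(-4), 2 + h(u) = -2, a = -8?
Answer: 2839225/5776 ≈ 491.56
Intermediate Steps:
h(u) = -4 (h(u) = -2 - 2 = -4)
x = 8
U(k, B) = -2 - 8/B - k/4 (U(k, B) = (-2*(-4) + k)/(-4) - 8/B = (8 + k)*(-¼) - 8/B = (-2 - k/4) - 8/B = -2 - 8/B - k/4)
U(15, x/6 + 11/(-13))² = (-2 - 8/(8/6 + 11/(-13)) - ¼*15)² = (-2 - 8/(8*(⅙) + 11*(-1/13)) - 15/4)² = (-2 - 8/(4/3 - 11/13) - 15/4)² = (-2 - 8/19/39 - 15/4)² = (-2 - 8*39/19 - 15/4)² = (-2 - 312/19 - 15/4)² = (-1685/76)² = 2839225/5776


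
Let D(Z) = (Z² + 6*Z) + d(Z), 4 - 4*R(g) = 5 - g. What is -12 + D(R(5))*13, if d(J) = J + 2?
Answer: 118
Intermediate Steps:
R(g) = -¼ + g/4 (R(g) = 1 - (5 - g)/4 = 1 + (-5/4 + g/4) = -¼ + g/4)
d(J) = 2 + J
D(Z) = 2 + Z² + 7*Z (D(Z) = (Z² + 6*Z) + (2 + Z) = 2 + Z² + 7*Z)
-12 + D(R(5))*13 = -12 + (2 + (-¼ + (¼)*5)² + 7*(-¼ + (¼)*5))*13 = -12 + (2 + (-¼ + 5/4)² + 7*(-¼ + 5/4))*13 = -12 + (2 + 1² + 7*1)*13 = -12 + (2 + 1 + 7)*13 = -12 + 10*13 = -12 + 130 = 118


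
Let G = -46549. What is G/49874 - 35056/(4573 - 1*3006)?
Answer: -1821325227/78152558 ≈ -23.305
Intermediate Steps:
G/49874 - 35056/(4573 - 1*3006) = -46549/49874 - 35056/(4573 - 1*3006) = -46549*1/49874 - 35056/(4573 - 3006) = -46549/49874 - 35056/1567 = -1821325227/78152558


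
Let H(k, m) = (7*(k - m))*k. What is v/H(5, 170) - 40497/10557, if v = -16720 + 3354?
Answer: -10307257/6774075 ≈ -1.5216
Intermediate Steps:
v = -13366
H(k, m) = k*(-7*m + 7*k) (H(k, m) = (-7*m + 7*k)*k = k*(-7*m + 7*k))
v/H(5, 170) - 40497/10557 = -13366*1/(35*(5 - 1*170)) - 40497/10557 = -13366*1/(35*(5 - 170)) - 40497*1/10557 = -13366/(7*5*(-165)) - 13499/3519 = -13366/(-5775) - 13499/3519 = -13366*(-1/5775) - 13499/3519 = 13366/5775 - 13499/3519 = -10307257/6774075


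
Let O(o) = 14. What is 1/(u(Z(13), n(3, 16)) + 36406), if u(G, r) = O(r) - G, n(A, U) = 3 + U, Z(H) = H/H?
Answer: 1/36419 ≈ 2.7458e-5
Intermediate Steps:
Z(H) = 1
u(G, r) = 14 - G
1/(u(Z(13), n(3, 16)) + 36406) = 1/((14 - 1*1) + 36406) = 1/((14 - 1) + 36406) = 1/(13 + 36406) = 1/36419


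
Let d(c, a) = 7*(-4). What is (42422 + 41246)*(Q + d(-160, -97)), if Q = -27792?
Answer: -2327643760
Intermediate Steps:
d(c, a) = -28
(42422 + 41246)*(Q + d(-160, -97)) = (42422 + 41246)*(-27792 - 28) = 83668*(-27820) = -2327643760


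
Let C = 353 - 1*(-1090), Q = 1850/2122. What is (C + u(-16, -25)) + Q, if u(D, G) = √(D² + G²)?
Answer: 1531948/1061 + √881 ≈ 1473.6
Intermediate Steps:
Q = 925/1061 (Q = 1850*(1/2122) = 925/1061 ≈ 0.87182)
C = 1443 (C = 353 + 1090 = 1443)
(C + u(-16, -25)) + Q = (1443 + √((-16)² + (-25)²)) + 925/1061 = (1443 + √(256 + 625)) + 925/1061 = (1443 + √881) + 925/1061 = 1531948/1061 + √881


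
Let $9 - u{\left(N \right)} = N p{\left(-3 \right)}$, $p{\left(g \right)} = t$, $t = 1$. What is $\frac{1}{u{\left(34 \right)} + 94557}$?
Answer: $\frac{1}{94532} \approx 1.0578 \cdot 10^{-5}$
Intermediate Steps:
$p{\left(g \right)} = 1$
$u{\left(N \right)} = 9 - N$ ($u{\left(N \right)} = 9 - N 1 = 9 - N$)
$\frac{1}{u{\left(34 \right)} + 94557} = \frac{1}{\left(9 - 34\right) + 94557} = \frac{1}{-25 + 94557} = \frac{1}{94532}$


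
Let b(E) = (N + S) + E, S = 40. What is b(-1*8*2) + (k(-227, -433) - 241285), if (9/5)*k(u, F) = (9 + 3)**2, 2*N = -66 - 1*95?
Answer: -482523/2 ≈ -2.4126e+5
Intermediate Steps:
N = -161/2 (N = (-66 - 1*95)/2 = (-66 - 95)/2 = (1/2)*(-161) = -161/2 ≈ -80.500)
b(E) = -81/2 + E (b(E) = (-161/2 + 40) + E = -81/2 + E)
k(u, F) = 80 (k(u, F) = 5*(9 + 3)**2/9 = (5/9)*12**2 = (5/9)*144 = 80)
b(-1*8*2) + (k(-227, -433) - 241285) = (-81/2 - 1*8*2) + (80 - 241285) = (-81/2 - 8*2) - 241205 = (-81/2 - 16) - 241205 = -113/2 - 241205 = -482523/2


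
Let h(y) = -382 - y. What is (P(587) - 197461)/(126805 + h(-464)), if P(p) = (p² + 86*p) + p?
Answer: 198177/126887 ≈ 1.5618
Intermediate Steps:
P(p) = p² + 87*p
(P(587) - 197461)/(126805 + h(-464)) = (587*(87 + 587) - 197461)/(126805 + (-382 - 1*(-464))) = (587*674 - 197461)/(126805 + (-382 + 464)) = (395638 - 197461)/(126805 + 82) = 198177/126887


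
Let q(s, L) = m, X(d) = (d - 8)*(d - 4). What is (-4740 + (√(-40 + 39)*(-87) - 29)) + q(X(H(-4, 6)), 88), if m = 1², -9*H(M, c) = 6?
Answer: -4768 - 87*I ≈ -4768.0 - 87.0*I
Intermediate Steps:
H(M, c) = -⅔ (H(M, c) = -⅑*6 = -⅔)
m = 1
X(d) = (-8 + d)*(-4 + d)
q(s, L) = 1
(-4740 + (√(-40 + 39)*(-87) - 29)) + q(X(H(-4, 6)), 88) = (-4740 + (√(-40 + 39)*(-87) - 29)) + 1 = (-4740 + (√(-1)*(-87) - 29)) + 1 = (-4740 + (I*(-87) - 29)) + 1 = (-4740 + (-87*I - 29)) + 1 = (-4740 + (-29 - 87*I)) + 1 = (-4769 - 87*I) + 1 = -4768 - 87*I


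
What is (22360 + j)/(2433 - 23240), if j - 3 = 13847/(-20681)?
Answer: -462475356/430309567 ≈ -1.0748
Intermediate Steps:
j = 48196/20681 (j = 3 + 13847/(-20681) = 3 + 13847*(-1/20681) = 3 - 13847/20681 = 48196/20681 ≈ 2.3304)
(22360 + j)/(2433 - 23240) = (22360 + 48196/20681)/(2433 - 23240) = (462475356/20681)/(-20807) = (462475356/20681)*(-1/20807) = -462475356/430309567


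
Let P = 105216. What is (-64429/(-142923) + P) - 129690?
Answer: -3497833073/142923 ≈ -24474.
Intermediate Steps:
(-64429/(-142923) + P) - 129690 = (-64429/(-142923) + 105216) - 129690 = (-64429*(-1/142923) + 105216) - 129690 = (64429/142923 + 105216) - 129690 = 15037850797/142923 - 129690 = -3497833073/142923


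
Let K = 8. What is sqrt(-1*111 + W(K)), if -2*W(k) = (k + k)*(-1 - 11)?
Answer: I*sqrt(15) ≈ 3.873*I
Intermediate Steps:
W(k) = 12*k (W(k) = -(k + k)*(-1 - 11)/2 = -2*k*(-12)/2 = -(-12)*k = 12*k)
sqrt(-1*111 + W(K)) = sqrt(-1*111 + 12*8) = sqrt(-111 + 96) = sqrt(-15) = I*sqrt(15)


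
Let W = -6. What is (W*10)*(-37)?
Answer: 2220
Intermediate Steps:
(W*10)*(-37) = -6*10*(-37) = -60*(-37) = 2220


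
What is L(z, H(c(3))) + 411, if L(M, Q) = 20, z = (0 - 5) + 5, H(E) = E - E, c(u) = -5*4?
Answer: 431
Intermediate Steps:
c(u) = -20
H(E) = 0
z = 0 (z = -5 + 5 = 0)
L(z, H(c(3))) + 411 = 20 + 411 = 431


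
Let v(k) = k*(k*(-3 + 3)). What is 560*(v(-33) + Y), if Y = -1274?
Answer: -713440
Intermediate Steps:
v(k) = 0 (v(k) = k*(k*0) = k*0 = 0)
560*(v(-33) + Y) = 560*(0 - 1274) = 560*(-1274) = -713440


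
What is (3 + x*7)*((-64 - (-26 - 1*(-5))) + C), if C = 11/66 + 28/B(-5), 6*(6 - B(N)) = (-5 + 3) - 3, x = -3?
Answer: 28587/41 ≈ 697.24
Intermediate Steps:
B(N) = 41/6 (B(N) = 6 - ((-5 + 3) - 3)/6 = 6 - (-2 - 3)/6 = 6 - ⅙*(-5) = 6 + ⅚ = 41/6)
C = 1049/246 (C = 11/66 + 28/(41/6) = 11*(1/66) + 28*(6/41) = ⅙ + 168/41 = 1049/246 ≈ 4.2642)
(3 + x*7)*((-64 - (-26 - 1*(-5))) + C) = (3 - 3*7)*((-64 - (-26 - 1*(-5))) + 1049/246) = (3 - 21)*((-64 - (-26 + 5)) + 1049/246) = -18*((-64 - 1*(-21)) + 1049/246) = -18*((-64 + 21) + 1049/246) = -18*(-43 + 1049/246) = -18*(-9529/246) = 28587/41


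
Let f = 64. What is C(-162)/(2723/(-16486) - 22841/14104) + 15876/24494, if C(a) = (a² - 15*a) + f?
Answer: -40916302083787250/2541019304873 ≈ -16102.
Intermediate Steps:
C(a) = 64 + a² - 15*a (C(a) = (a² - 15*a) + 64 = 64 + a² - 15*a)
C(-162)/(2723/(-16486) - 22841/14104) + 15876/24494 = (64 + (-162)² - 15*(-162))/(2723/(-16486) - 22841/14104) + 15876/24494 = (64 + 26244 + 2430)/(2723*(-1/16486) - 22841*1/14104) + 15876*(1/24494) = 28738/(-2723/16486 - 22841/14104) + 7938/12247 = 28738/(-207480959/116259272) + 7938/12247 = 28738*(-116259272/207480959) + 7938/12247 = -3341058958736/207480959 + 7938/12247 = -40916302083787250/2541019304873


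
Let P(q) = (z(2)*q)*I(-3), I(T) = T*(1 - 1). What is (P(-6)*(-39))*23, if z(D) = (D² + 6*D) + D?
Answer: 0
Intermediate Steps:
z(D) = D² + 7*D
I(T) = 0 (I(T) = T*0 = 0)
P(q) = 0 (P(q) = ((2*(7 + 2))*q)*0 = ((2*9)*q)*0 = (18*q)*0 = 0)
(P(-6)*(-39))*23 = (0*(-39))*23 = 0*23 = 0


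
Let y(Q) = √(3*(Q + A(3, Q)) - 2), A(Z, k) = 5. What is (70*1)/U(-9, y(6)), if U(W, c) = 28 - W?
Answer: 70/37 ≈ 1.8919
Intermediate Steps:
y(Q) = √(13 + 3*Q) (y(Q) = √(3*(Q + 5) - 2) = √(3*(5 + Q) - 2) = √((15 + 3*Q) - 2) = √(13 + 3*Q))
(70*1)/U(-9, y(6)) = (70*1)/(28 - 1*(-9)) = 70/(28 + 9) = 70/37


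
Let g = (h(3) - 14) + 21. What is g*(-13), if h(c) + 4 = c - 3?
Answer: -39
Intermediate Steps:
h(c) = -7 + c (h(c) = -4 + (c - 3) = -4 + (-3 + c) = -7 + c)
g = 3 (g = ((-7 + 3) - 14) + 21 = (-4 - 14) + 21 = -18 + 21 = 3)
g*(-13) = 3*(-13) = -39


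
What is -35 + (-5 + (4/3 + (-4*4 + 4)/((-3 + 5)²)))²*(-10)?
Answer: -4315/9 ≈ -479.44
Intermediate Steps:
-35 + (-5 + (4/3 + (-4*4 + 4)/((-3 + 5)²)))²*(-10) = -35 + (-5 + (4*(⅓) + (-16 + 4)/(2²)))²*(-10) = -35 + (-5 + (4/3 - 12/4))²*(-10) = -35 + (-5 + (4/3 - 12*¼))²*(-10) = -35 + (-5 + (4/3 - 3))²*(-10) = -35 + (-5 - 5/3)²*(-10) = -35 + (-20/3)²*(-10) = -35 + (400/9)*(-10) = -35 - 4000/9 = -4315/9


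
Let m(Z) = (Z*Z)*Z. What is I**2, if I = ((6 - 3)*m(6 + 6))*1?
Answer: 26873856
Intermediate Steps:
m(Z) = Z**3 (m(Z) = Z**2*Z = Z**3)
I = 5184 (I = ((6 - 3)*(6 + 6)**3)*1 = (3*12**3)*1 = (3*1728)*1 = 5184*1 = 5184)
I**2 = 5184**2 = 26873856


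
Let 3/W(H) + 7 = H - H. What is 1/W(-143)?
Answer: -7/3 ≈ -2.3333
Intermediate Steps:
W(H) = -3/7 (W(H) = 3/(-7 + (H - H)) = 3/(-7 + 0) = 3/(-7) = 3*(-1/7) = -3/7)
1/W(-143) = 1/(-3/7) = -7/3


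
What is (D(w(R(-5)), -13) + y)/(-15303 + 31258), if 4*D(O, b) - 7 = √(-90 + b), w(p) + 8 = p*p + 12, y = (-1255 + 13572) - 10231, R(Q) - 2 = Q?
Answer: 8351/63820 + I*√103/63820 ≈ 0.13085 + 0.00015902*I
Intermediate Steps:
R(Q) = 2 + Q
y = 2086 (y = 12317 - 10231 = 2086)
w(p) = 4 + p² (w(p) = -8 + (p*p + 12) = -8 + (p² + 12) = -8 + (12 + p²) = 4 + p²)
D(O, b) = 7/4 + √(-90 + b)/4
(D(w(R(-5)), -13) + y)/(-15303 + 31258) = ((7/4 + √(-90 - 13)/4) + 2086)/(-15303 + 31258) = ((7/4 + √(-103)/4) + 2086)/15955 = ((7/4 + (I*√103)/4) + 2086)*(1/15955) = ((7/4 + I*√103/4) + 2086)*(1/15955) = (8351/4 + I*√103/4)*(1/15955) = 8351/63820 + I*√103/63820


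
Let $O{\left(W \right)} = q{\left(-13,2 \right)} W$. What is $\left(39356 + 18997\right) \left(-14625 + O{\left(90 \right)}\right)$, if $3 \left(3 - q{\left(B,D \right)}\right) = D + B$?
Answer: $-818400825$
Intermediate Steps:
$q{\left(B,D \right)} = 3 - \frac{B}{3} - \frac{D}{3}$ ($q{\left(B,D \right)} = 3 - \frac{D + B}{3} = 3 - \frac{B + D}{3} = 3 - \left(\frac{B}{3} + \frac{D}{3}\right) = 3 - \frac{B}{3} - \frac{D}{3}$)
$O{\left(W \right)} = \frac{20 W}{3}$ ($O{\left(W \right)} = \left(3 - - \frac{13}{3} - \frac{2}{3}\right) W = \left(3 + \frac{13}{3} - \frac{2}{3}\right) W = \frac{20 W}{3}$)
$\left(39356 + 18997\right) \left(-14625 + O{\left(90 \right)}\right) = \left(39356 + 18997\right) \left(-14625 + \frac{20}{3} \cdot 90\right) = 58353 \left(-14625 + 600\right) = 58353 \left(-14025\right) = -818400825$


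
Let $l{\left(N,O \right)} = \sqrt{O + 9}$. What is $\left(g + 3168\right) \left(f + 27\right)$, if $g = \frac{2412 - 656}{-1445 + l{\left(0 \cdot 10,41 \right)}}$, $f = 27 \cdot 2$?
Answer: $\frac{107117111556}{417595} - \frac{142236 \sqrt{2}}{417595} \approx 2.5651 \cdot 10^{5}$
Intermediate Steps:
$f = 54$
$l{\left(N,O \right)} = \sqrt{9 + O}$
$g = \frac{1756}{-1445 + 5 \sqrt{2}}$ ($g = \frac{2412 - 656}{-1445 + \sqrt{9 + 41}} = \frac{1756}{-1445 + \sqrt{50}} = \frac{1756}{-1445 + 5 \sqrt{2}} \approx -1.2212$)
$\left(g + 3168\right) \left(f + 27\right) = \left(\left(- \frac{507484}{417595} - \frac{1756 \sqrt{2}}{417595}\right) + 3168\right) \left(54 + 27\right) = \left(\frac{1322433476}{417595} - \frac{1756 \sqrt{2}}{417595}\right) 81 = \frac{107117111556}{417595} - \frac{142236 \sqrt{2}}{417595}$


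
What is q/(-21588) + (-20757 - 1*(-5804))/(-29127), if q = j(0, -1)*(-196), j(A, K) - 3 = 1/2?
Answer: 429557/787962 ≈ 0.54515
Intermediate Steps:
j(A, K) = 7/2 (j(A, K) = 3 + 1/2 = 3 + ½ = 7/2)
q = -686 (q = (7/2)*(-196) = -686)
q/(-21588) + (-20757 - 1*(-5804))/(-29127) = -686/(-21588) + (-20757 - 1*(-5804))/(-29127) = -686*(-1/21588) + (-20757 + 5804)*(-1/29127) = 49/1542 - 14953*(-1/29127) = 49/1542 + 787/1533 = 429557/787962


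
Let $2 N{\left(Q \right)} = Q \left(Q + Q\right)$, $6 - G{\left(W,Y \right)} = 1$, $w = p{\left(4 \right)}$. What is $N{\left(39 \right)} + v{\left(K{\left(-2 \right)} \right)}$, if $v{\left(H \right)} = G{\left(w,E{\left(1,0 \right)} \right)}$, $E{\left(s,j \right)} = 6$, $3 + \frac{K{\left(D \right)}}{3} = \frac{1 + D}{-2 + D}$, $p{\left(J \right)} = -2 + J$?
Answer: $1526$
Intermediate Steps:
$K{\left(D \right)} = -9 + \frac{3 \left(1 + D\right)}{-2 + D}$ ($K{\left(D \right)} = -9 + 3 \frac{1 + D}{-2 + D} = -9 + \frac{3 \left(1 + D\right)}{-2 + D}$)
$w = 2$ ($w = -2 + 4 = 2$)
$G{\left(W,Y \right)} = 5$ ($G{\left(W,Y \right)} = 6 - 1 = 5$)
$v{\left(H \right)} = 5$
$N{\left(Q \right)} = Q^{2}$ ($N{\left(Q \right)} = \frac{Q \left(Q + Q\right)}{2} = \frac{Q 2 Q}{2} = \frac{2 Q^{2}}{2} = Q^{2}$)
$N{\left(39 \right)} + v{\left(K{\left(-2 \right)} \right)} = 39^{2} + 5 = 1521 + 5 = 1526$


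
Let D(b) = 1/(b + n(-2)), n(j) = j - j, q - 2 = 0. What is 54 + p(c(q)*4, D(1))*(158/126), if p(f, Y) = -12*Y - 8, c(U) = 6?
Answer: 1822/63 ≈ 28.921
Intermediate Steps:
q = 2 (q = 2 + 0 = 2)
n(j) = 0
D(b) = 1/b (D(b) = 1/(b + 0) = 1/b)
p(f, Y) = -8 - 12*Y
54 + p(c(q)*4, D(1))*(158/126) = 54 + (-8 - 12/1)*(158/126) = 54 + (-8 - 12*1)*(158*(1/126)) = 54 + (-8 - 12)*(79/63) = 54 - 20*79/63 = 54 - 1580/63 = 1822/63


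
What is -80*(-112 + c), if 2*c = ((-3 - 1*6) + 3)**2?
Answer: 7520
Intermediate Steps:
c = 18 (c = ((-3 - 1*6) + 3)**2/2 = ((-3 - 6) + 3)**2/2 = (-9 + 3)**2/2 = (1/2)*(-6)**2 = (1/2)*36 = 18)
-80*(-112 + c) = -80*(-112 + 18) = -80*(-94) = 7520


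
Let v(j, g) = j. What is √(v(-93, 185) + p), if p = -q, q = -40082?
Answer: √39989 ≈ 199.97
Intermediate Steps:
p = 40082 (p = -1*(-40082) = 40082)
√(v(-93, 185) + p) = √(-93 + 40082) = √39989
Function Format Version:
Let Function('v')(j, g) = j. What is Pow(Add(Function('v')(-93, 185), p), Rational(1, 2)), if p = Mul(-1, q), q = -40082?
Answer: Pow(39989, Rational(1, 2)) ≈ 199.97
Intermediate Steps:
p = 40082 (p = Mul(-1, -40082) = 40082)
Pow(Add(Function('v')(-93, 185), p), Rational(1, 2)) = Pow(Add(-93, 40082), Rational(1, 2)) = Pow(39989, Rational(1, 2))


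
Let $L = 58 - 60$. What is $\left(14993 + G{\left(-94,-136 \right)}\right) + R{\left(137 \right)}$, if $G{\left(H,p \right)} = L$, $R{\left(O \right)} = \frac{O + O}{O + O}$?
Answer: $14992$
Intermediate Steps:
$R{\left(O \right)} = 1$ ($R{\left(O \right)} = \frac{2 O}{2 O} = 2 O \frac{1}{2 O} = 1$)
$L = -2$ ($L = 58 - 60 = -2$)
$G{\left(H,p \right)} = -2$
$\left(14993 + G{\left(-94,-136 \right)}\right) + R{\left(137 \right)} = \left(14993 - 2\right) + 1 = 14991 + 1 = 14992$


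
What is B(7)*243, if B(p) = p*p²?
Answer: 83349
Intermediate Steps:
B(p) = p³
B(7)*243 = 7³*243 = 343*243 = 83349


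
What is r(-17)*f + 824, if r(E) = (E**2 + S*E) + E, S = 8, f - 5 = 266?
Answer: 37680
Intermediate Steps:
f = 271 (f = 5 + 266 = 271)
r(E) = E**2 + 9*E (r(E) = (E**2 + 8*E) + E = E**2 + 9*E)
r(-17)*f + 824 = -17*(9 - 17)*271 + 824 = -17*(-8)*271 + 824 = 136*271 + 824 = 36856 + 824 = 37680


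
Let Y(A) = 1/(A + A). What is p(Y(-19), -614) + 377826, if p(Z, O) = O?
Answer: 377212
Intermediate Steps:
Y(A) = 1/(2*A)
p(Y(-19), -614) + 377826 = -614 + 377826 = 377212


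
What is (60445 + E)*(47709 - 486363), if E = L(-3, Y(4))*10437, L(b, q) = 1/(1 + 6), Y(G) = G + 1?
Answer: -27168474144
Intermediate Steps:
Y(G) = 1 + G
L(b, q) = ⅐ (L(b, q) = 1/7 = ⅐)
E = 1491 (E = (⅐)*10437 = 1491)
(60445 + E)*(47709 - 486363) = (60445 + 1491)*(47709 - 486363) = 61936*(-438654) = -27168474144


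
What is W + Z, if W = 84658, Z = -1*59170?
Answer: 25488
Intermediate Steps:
Z = -59170
W + Z = 84658 - 59170 = 25488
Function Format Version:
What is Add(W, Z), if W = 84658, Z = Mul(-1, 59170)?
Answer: 25488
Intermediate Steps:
Z = -59170
Add(W, Z) = Add(84658, -59170) = 25488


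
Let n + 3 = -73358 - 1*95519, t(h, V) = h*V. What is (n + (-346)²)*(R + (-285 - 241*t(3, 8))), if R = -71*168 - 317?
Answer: 900389496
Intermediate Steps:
t(h, V) = V*h
n = -168880 (n = -3 + (-73358 - 1*95519) = -3 + (-73358 - 95519) = -3 - 168877 = -168880)
R = -12245 (R = -11928 - 317 = -12245)
(n + (-346)²)*(R + (-285 - 241*t(3, 8))) = (-168880 + (-346)²)*(-12245 + (-285 - 1928*3)) = (-168880 + 119716)*(-12245 + (-285 - 241*24)) = -49164*(-12245 + (-285 - 5784)) = -49164*(-12245 - 6069) = -49164*(-18314) = 900389496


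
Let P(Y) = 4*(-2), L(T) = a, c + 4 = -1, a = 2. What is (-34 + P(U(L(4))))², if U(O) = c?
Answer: 1764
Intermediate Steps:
c = -5 (c = -4 - 1 = -5)
L(T) = 2
U(O) = -5
P(Y) = -8
(-34 + P(U(L(4))))² = (-34 - 8)² = (-42)² = 1764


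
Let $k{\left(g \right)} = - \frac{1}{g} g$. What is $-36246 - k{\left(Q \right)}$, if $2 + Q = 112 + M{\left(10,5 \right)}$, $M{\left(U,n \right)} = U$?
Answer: $-36245$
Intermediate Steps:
$Q = 120$ ($Q = -2 + \left(112 + 10\right) = -2 + 122 = 120$)
$k{\left(g \right)} = -1$
$-36246 - k{\left(Q \right)} = -36246 - -1 = -36246 + 1 = -36245$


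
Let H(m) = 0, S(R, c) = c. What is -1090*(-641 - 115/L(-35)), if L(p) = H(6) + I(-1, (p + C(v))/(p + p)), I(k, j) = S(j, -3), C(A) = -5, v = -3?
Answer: 1970720/3 ≈ 6.5691e+5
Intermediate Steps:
I(k, j) = -3
L(p) = -3 (L(p) = 0 - 3 = -3)
-1090*(-641 - 115/L(-35)) = -1090*(-641 - 115/(-3)) = -1090*(-641 - 115*(-⅓)) = -1090*(-641 + 115/3) = -1090*(-1808/3) = 1970720/3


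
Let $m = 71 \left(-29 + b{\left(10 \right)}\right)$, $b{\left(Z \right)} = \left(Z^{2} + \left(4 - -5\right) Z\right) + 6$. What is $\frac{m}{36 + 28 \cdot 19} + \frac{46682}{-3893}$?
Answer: $\frac{16275}{1832} \approx 8.8837$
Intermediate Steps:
$b{\left(Z \right)} = 6 + Z^{2} + 9 Z$ ($b{\left(Z \right)} = \left(Z^{2} + \left(4 + 5\right) Z\right) + 6 = \left(Z^{2} + 9 Z\right) + 6 = 6 + Z^{2} + 9 Z$)
$m = 11857$ ($m = 71 \left(-29 + \left(6 + 10^{2} + 9 \cdot 10\right)\right) = 71 \left(-29 + \left(6 + 100 + 90\right)\right) = 71 \left(-29 + 196\right) = 71 \cdot 167 = 11857$)
$\frac{m}{36 + 28 \cdot 19} + \frac{46682}{-3893} = \frac{11857}{36 + 28 \cdot 19} + \frac{46682}{-3893} = \frac{11857}{36 + 532} + 46682 \left(- \frac{1}{3893}\right) = \frac{11857}{568} - \frac{2746}{229} = 11857 \cdot \frac{1}{568} - \frac{2746}{229} = \frac{167}{8} - \frac{2746}{229} = \frac{16275}{1832}$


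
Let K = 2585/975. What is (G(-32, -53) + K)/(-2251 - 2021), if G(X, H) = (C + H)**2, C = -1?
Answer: -569137/833040 ≈ -0.68320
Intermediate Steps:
K = 517/195 (K = 2585*(1/975) = 517/195 ≈ 2.6513)
G(X, H) = (-1 + H)**2
(G(-32, -53) + K)/(-2251 - 2021) = ((-1 - 53)**2 + 517/195)/(-2251 - 2021) = ((-54)**2 + 517/195)/(-4272) = (2916 + 517/195)*(-1/4272) = (569137/195)*(-1/4272) = -569137/833040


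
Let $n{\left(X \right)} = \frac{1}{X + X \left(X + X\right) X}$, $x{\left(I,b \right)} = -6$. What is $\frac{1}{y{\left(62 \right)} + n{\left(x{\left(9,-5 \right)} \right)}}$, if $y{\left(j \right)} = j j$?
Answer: $\frac{438}{1683671} \approx 0.00026015$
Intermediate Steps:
$y{\left(j \right)} = j^{2}$
$n{\left(X \right)} = \frac{1}{X + 2 X^{3}}$ ($n{\left(X \right)} = \frac{1}{X + X 2 X X} = \frac{1}{X + 2 X^{2} X} = \frac{1}{X + 2 X^{3}}$)
$\frac{1}{y{\left(62 \right)} + n{\left(x{\left(9,-5 \right)} \right)}} = \frac{1}{62^{2} + \frac{1}{-6 + 2 \left(-6\right)^{3}}} = \frac{1}{3844 + \frac{1}{-6 + 2 \left(-216\right)}} = \frac{1}{3844 + \frac{1}{-6 - 432}} = \frac{1}{3844 + \frac{1}{-438}} = \frac{1}{3844 - \frac{1}{438}} = \frac{1}{\frac{1683671}{438}} = \frac{438}{1683671}$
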